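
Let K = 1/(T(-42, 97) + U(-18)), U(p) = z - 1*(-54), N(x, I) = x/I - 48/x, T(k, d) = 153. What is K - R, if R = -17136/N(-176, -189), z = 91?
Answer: 10616474215/745894 ≈ 14233.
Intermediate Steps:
N(x, I) = -48/x + x/I
U(p) = 145 (U(p) = 91 - 1*(-54) = 91 + 54 = 145)
R = -35625744/2503 (R = -17136/(-48/(-176) - 176/(-189)) = -17136/(-48*(-1/176) - 176*(-1/189)) = -17136/(3/11 + 176/189) = -17136/2503/2079 = -17136*2079/2503 = -35625744/2503 ≈ -14233.)
K = 1/298 (K = 1/(153 + 145) = 1/298 ≈ 0.0033557)
K - R = 1/298 - 1*(-35625744/2503) = 1/298 + 35625744/2503 = 10616474215/745894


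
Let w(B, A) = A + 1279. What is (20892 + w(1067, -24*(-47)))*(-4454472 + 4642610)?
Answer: 4383427262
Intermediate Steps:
w(B, A) = 1279 + A
(20892 + w(1067, -24*(-47)))*(-4454472 + 4642610) = (20892 + (1279 - 24*(-47)))*(-4454472 + 4642610) = (20892 + (1279 + 1128))*188138 = (20892 + 2407)*188138 = 23299*188138 = 4383427262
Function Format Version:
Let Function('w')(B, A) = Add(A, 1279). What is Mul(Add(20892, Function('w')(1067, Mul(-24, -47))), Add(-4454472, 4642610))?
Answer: 4383427262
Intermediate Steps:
Function('w')(B, A) = Add(1279, A)
Mul(Add(20892, Function('w')(1067, Mul(-24, -47))), Add(-4454472, 4642610)) = Mul(Add(20892, Add(1279, Mul(-24, -47))), Add(-4454472, 4642610)) = Mul(Add(20892, Add(1279, 1128)), 188138) = Mul(Add(20892, 2407), 188138) = Mul(23299, 188138) = 4383427262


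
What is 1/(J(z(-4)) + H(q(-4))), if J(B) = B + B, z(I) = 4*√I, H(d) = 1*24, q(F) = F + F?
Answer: 3/104 - I/52 ≈ 0.028846 - 0.019231*I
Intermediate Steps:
q(F) = 2*F
H(d) = 24
J(B) = 2*B
1/(J(z(-4)) + H(q(-4))) = 1/(2*(4*√(-4)) + 24) = 1/(2*(4*(2*I)) + 24) = 1/(2*(8*I) + 24) = 1/(16*I + 24) = 1/(24 + 16*I) = (24 - 16*I)/832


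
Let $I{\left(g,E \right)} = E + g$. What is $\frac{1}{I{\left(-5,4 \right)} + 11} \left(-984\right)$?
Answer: $- \frac{492}{5} \approx -98.4$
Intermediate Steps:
$\frac{1}{I{\left(-5,4 \right)} + 11} \left(-984\right) = \frac{1}{\left(4 - 5\right) + 11} \left(-984\right) = \frac{1}{-1 + 11} \left(-984\right) = \frac{1}{10} \left(-984\right) = - \frac{492}{5}$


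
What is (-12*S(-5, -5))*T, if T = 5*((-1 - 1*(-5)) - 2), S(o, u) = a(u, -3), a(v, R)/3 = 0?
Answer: 0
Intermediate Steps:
a(v, R) = 0 (a(v, R) = 3*0 = 0)
S(o, u) = 0
T = 10 (T = 5*((-1 + 5) - 2) = 5*(4 - 2) = 5*2 = 10)
(-12*S(-5, -5))*T = -12*0*10 = 0*10 = 0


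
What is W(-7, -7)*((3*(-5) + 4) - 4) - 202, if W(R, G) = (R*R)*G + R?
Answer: 5048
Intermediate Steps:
W(R, G) = R + G*R² (W(R, G) = R²*G + R = G*R² + R = R + G*R²)
W(-7, -7)*((3*(-5) + 4) - 4) - 202 = (-7*(1 - 7*(-7)))*((3*(-5) + 4) - 4) - 202 = (-7*(1 + 49))*((-15 + 4) - 4) - 202 = (-7*50)*(-11 - 4) - 202 = -350*(-15) - 202 = 5250 - 202 = 5048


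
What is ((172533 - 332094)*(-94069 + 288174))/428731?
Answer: -30971587905/428731 ≈ -72240.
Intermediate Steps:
((172533 - 332094)*(-94069 + 288174))/428731 = -159561*194105*(1/428731) = -30971587905*1/428731 = -30971587905/428731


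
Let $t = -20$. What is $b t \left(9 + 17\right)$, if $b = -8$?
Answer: $4160$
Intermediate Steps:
$b t \left(9 + 17\right) = \left(-8\right) \left(-20\right) \left(9 + 17\right) = 160 \cdot 26 = 4160$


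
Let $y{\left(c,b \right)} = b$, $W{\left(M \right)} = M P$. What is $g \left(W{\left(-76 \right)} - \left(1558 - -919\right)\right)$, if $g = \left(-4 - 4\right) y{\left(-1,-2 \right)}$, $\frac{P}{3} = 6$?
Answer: $-61520$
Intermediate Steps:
$P = 18$ ($P = 3 \cdot 6 = 18$)
$W{\left(M \right)} = 18 M$ ($W{\left(M \right)} = M 18 = 18 M$)
$g = 16$ ($g = \left(-4 - 4\right) \left(-2\right) = \left(-8\right) \left(-2\right) = 16$)
$g \left(W{\left(-76 \right)} - \left(1558 - -919\right)\right) = 16 \left(18 \left(-76\right) - \left(1558 - -919\right)\right) = 16 \left(-1368 - \left(1558 + 919\right)\right) = 16 \left(-1368 - 2477\right) = 16 \left(-3845\right) = -61520$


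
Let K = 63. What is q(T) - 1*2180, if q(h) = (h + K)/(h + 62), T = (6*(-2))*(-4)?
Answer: -239689/110 ≈ -2179.0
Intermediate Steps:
T = 48 (T = -12*(-4) = 48)
q(h) = (63 + h)/(62 + h) (q(h) = (h + 63)/(h + 62) = (63 + h)/(62 + h))
q(T) - 1*2180 = (63 + 48)/(62 + 48) - 1*2180 = 111/110 - 2180 = -239689/110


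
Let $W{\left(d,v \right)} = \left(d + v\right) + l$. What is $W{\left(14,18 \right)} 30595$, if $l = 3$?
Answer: $1070825$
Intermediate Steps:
$W{\left(d,v \right)} = 3 + d + v$ ($W{\left(d,v \right)} = \left(d + v\right) + 3 = 3 + d + v$)
$W{\left(14,18 \right)} 30595 = \left(3 + 14 + 18\right) 30595 = 35 \cdot 30595 = 1070825$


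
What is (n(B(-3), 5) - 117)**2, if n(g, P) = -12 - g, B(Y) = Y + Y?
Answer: 15129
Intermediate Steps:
B(Y) = 2*Y
(n(B(-3), 5) - 117)**2 = ((-12 - 2*(-3)) - 117)**2 = ((-12 - 1*(-6)) - 117)**2 = ((-12 + 6) - 117)**2 = (-6 - 117)**2 = (-123)**2 = 15129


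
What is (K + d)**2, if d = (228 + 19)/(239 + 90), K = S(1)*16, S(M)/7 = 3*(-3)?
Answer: 109816018225/108241 ≈ 1.0146e+6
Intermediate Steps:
S(M) = -63 (S(M) = 7*(3*(-3)) = 7*(-9) = -63)
K = -1008 (K = -63*16 = -1008)
d = 247/329 ≈ 0.75076
(K + d)**2 = (-1008 + 247/329)**2 = (-331385/329)**2 = 109816018225/108241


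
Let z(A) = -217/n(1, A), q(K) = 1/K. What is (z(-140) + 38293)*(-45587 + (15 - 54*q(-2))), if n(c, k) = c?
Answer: -1734171420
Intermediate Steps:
q(K) = 1/K
z(A) = -217 (z(A) = -217/1 = -217*1 = -217)
(z(-140) + 38293)*(-45587 + (15 - 54*q(-2))) = (-217 + 38293)*(-45587 + (15 - 54/(-2))) = 38076*(-45587 + (15 - 54*(-1/2))) = 38076*(-45587 + (15 + 27)) = 38076*(-45587 + 42) = 38076*(-45545) = -1734171420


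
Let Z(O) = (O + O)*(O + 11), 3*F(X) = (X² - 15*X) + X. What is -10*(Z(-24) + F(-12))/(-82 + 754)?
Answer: -65/6 ≈ -10.833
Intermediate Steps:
F(X) = -14*X/3 + X²/3 (F(X) = ((X² - 15*X) + X)/3 = (X² - 14*X)/3 = -14*X/3 + X²/3)
Z(O) = 2*O*(11 + O) (Z(O) = (2*O)*(11 + O) = 2*O*(11 + O))
-10*(Z(-24) + F(-12))/(-82 + 754) = -10*(2*(-24)*(11 - 24) + (⅓)*(-12)*(-14 - 12))/(-82 + 754) = -10*(2*(-24)*(-13) + (⅓)*(-12)*(-26))/672 = -10*(624 + 104)/672 = -7280/672 = -10*13/12 = -65/6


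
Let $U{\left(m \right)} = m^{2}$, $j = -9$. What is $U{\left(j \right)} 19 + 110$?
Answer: $1649$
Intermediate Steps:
$U{\left(j \right)} 19 + 110 = \left(-9\right)^{2} \cdot 19 + 110 = 81 \cdot 19 + 110 = 1539 + 110 = 1649$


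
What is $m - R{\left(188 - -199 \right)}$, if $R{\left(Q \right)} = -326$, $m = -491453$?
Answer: $-491127$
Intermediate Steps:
$m - R{\left(188 - -199 \right)} = -491453 - -326 = -491453 + 326 = -491127$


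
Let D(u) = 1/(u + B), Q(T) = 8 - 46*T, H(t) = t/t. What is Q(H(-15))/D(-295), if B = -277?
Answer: 21736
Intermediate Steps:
H(t) = 1
Q(T) = 8 - 46*T
D(u) = 1/(-277 + u) (D(u) = 1/(u - 277) = 1/(-277 + u))
Q(H(-15))/D(-295) = (8 - 46*1)/(1/(-277 - 295)) = (8 - 46)/(1/(-572)) = -38/(-1/572) = -38*(-572) = 21736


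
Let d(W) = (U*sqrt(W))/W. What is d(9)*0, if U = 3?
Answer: 0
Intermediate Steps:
d(W) = 3/sqrt(W) (d(W) = (3*sqrt(W))/W = 3/sqrt(W))
d(9)*0 = (3/sqrt(9))*0 = (3*(1/3))*0 = 1*0 = 0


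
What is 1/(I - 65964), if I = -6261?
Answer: -1/72225 ≈ -1.3846e-5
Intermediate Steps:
1/(I - 65964) = 1/(-6261 - 65964) = 1/(-72225) = -1/72225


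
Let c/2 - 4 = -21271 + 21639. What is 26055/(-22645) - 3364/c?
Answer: -4778135/842394 ≈ -5.6721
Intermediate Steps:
c = 744 (c = 8 + 2*(-21271 + 21639) = 8 + 2*368 = 8 + 736 = 744)
26055/(-22645) - 3364/c = 26055/(-22645) - 3364/744 = 26055*(-1/22645) - 3364*1/744 = -5211/4529 - 841/186 = -4778135/842394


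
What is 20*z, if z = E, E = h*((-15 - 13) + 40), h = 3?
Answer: 720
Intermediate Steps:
E = 36 (E = 3*((-15 - 13) + 40) = 3*(-28 + 40) = 3*12 = 36)
z = 36
20*z = 20*36 = 720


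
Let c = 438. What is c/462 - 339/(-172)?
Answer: 38659/13244 ≈ 2.9190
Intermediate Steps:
c/462 - 339/(-172) = 438/462 - 339/(-172) = 438*(1/462) - 339*(-1/172) = 73/77 + 339/172 = 38659/13244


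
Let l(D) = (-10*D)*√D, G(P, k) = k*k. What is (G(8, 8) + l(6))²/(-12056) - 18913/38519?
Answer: -13838629/5277103 + 960*√6/1507 ≈ -1.0620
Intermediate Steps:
G(P, k) = k²
l(D) = -10*D^(3/2)
(G(8, 8) + l(6))²/(-12056) - 18913/38519 = (8² - 60*√6)²/(-12056) - 18913/38519 = (64 - 60*√6)²*(-1/12056) - 18913*1/38519 = (64 - 60*√6)²*(-1/12056) - 18913/38519 = -(64 - 60*√6)²/12056 - 18913/38519 = -18913/38519 - (64 - 60*√6)²/12056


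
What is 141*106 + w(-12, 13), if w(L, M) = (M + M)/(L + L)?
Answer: 179339/12 ≈ 14945.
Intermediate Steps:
w(L, M) = M/L (w(L, M) = (2*M)/((2*L)) = (2*M)*(1/(2*L)) = M/L)
141*106 + w(-12, 13) = 141*106 + 13/(-12) = 14946 + 13*(-1/12) = 14946 - 13/12 = 179339/12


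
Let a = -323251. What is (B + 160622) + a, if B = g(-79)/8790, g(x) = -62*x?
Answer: -714752006/4395 ≈ -1.6263e+5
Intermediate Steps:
B = 2449/4395 (B = -62*(-79)/8790 = 4898*(1/8790) = 2449/4395 ≈ 0.55722)
(B + 160622) + a = (2449/4395 + 160622) - 323251 = 705936139/4395 - 323251 = -714752006/4395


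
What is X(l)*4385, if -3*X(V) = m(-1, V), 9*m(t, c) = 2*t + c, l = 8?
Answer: -8770/9 ≈ -974.44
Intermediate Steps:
m(t, c) = c/9 + 2*t/9 (m(t, c) = (2*t + c)/9 = (c + 2*t)/9 = c/9 + 2*t/9)
X(V) = 2/27 - V/27 (X(V) = -(V/9 + (2/9)*(-1))/3 = -(V/9 - 2/9)/3 = -(-2/9 + V/9)/3 = 2/27 - V/27)
X(l)*4385 = (2/27 - 1/27*8)*4385 = (2/27 - 8/27)*4385 = -2/9*4385 = -8770/9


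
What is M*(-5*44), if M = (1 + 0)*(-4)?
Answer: 880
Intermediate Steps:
M = -4 (M = 1*(-4) = -4)
M*(-5*44) = -(-20)*44 = -4*(-220) = 880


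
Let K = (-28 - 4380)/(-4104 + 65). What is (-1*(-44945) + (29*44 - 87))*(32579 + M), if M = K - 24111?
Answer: 1578090052440/4039 ≈ 3.9071e+8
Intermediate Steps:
K = 4408/4039 (K = -4408/(-4039) = -4408*(-1/4039) = 4408/4039 ≈ 1.0914)
M = -97379921/4039 (M = 4408/4039 - 24111 = -97379921/4039 ≈ -24110.)
(-1*(-44945) + (29*44 - 87))*(32579 + M) = (-1*(-44945) + (29*44 - 87))*(32579 - 97379921/4039) = (44945 + (1276 - 87))*(34206660/4039) = (44945 + 1189)*(34206660/4039) = 46134*(34206660/4039) = 1578090052440/4039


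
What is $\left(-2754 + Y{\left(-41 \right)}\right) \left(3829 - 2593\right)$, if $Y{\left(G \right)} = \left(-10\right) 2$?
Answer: $-3428664$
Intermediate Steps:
$Y{\left(G \right)} = -20$
$\left(-2754 + Y{\left(-41 \right)}\right) \left(3829 - 2593\right) = \left(-2754 - 20\right) \left(3829 - 2593\right) = \left(-2774\right) 1236 = -3428664$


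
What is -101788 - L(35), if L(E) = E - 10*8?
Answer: -101743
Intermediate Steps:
L(E) = -80 + E (L(E) = E - 80 = -80 + E)
-101788 - L(35) = -101788 - (-80 + 35) = -101788 - 1*(-45) = -101788 + 45 = -101743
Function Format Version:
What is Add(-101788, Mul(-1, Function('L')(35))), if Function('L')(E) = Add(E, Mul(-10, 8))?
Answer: -101743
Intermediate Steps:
Function('L')(E) = Add(-80, E) (Function('L')(E) = Add(E, -80) = Add(-80, E))
Add(-101788, Mul(-1, Function('L')(35))) = Add(-101788, Mul(-1, Add(-80, 35))) = Add(-101788, Mul(-1, -45)) = Add(-101788, 45) = -101743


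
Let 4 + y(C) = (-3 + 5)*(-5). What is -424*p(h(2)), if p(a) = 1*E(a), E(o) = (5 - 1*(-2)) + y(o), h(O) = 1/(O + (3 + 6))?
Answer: 2968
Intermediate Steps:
y(C) = -14 (y(C) = -4 + (-3 + 5)*(-5) = -4 + 2*(-5) = -4 - 10 = -14)
h(O) = 1/(9 + O) (h(O) = 1/(O + 9) = 1/(9 + O))
E(o) = -7 (E(o) = (5 - 1*(-2)) - 14 = (5 + 2) - 14 = 7 - 14 = -7)
p(a) = -7 (p(a) = 1*(-7) = -7)
-424*p(h(2)) = -424*(-7) = 2968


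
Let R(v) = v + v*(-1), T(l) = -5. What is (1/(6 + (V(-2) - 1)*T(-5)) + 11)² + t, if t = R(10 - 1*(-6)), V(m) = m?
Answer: 53824/441 ≈ 122.05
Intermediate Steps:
R(v) = 0 (R(v) = v - v = 0)
t = 0
(1/(6 + (V(-2) - 1)*T(-5)) + 11)² + t = (1/(6 + (-2 - 1)*(-5)) + 11)² + 0 = (1/(6 - 3*(-5)) + 11)² + 0 = (1/(6 + 15) + 11)² + 0 = (1/21 + 11)² + 0 = (232/21)² + 0 = 53824/441 + 0 = 53824/441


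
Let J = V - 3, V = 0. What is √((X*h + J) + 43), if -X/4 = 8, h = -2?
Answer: 2*√26 ≈ 10.198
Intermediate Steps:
X = -32 (X = -4*8 = -32)
J = -3 (J = 0 - 3 = -3)
√((X*h + J) + 43) = √((-32*(-2) - 3) + 43) = √((64 - 3) + 43) = √(61 + 43) = √104 = 2*√26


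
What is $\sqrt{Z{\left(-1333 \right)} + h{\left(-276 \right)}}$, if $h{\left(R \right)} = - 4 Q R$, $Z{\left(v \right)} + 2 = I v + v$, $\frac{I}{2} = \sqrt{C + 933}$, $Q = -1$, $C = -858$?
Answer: $\sqrt{-2439 - 13330 \sqrt{3}} \approx 159.77 i$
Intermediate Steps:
$I = 10 \sqrt{3}$ ($I = 2 \sqrt{-858 + 933} = 2 \sqrt{75} = 2 \cdot 5 \sqrt{3} = 10 \sqrt{3} \approx 17.32$)
$Z{\left(v \right)} = -2 + v + 10 v \sqrt{3}$ ($Z{\left(v \right)} = -2 + \left(10 \sqrt{3} v + v\right) = -2 + \left(10 v \sqrt{3} + v\right) = -2 + \left(v + 10 v \sqrt{3}\right) = -2 + v + 10 v \sqrt{3}$)
$h{\left(R \right)} = 4 R$ ($h{\left(R \right)} = \left(-4\right) \left(-1\right) R = 4 R$)
$\sqrt{Z{\left(-1333 \right)} + h{\left(-276 \right)}} = \sqrt{\left(-2 - 1333 + 10 \left(-1333\right) \sqrt{3}\right) + 4 \left(-276\right)} = \sqrt{\left(-2 - 1333 - 13330 \sqrt{3}\right) - 1104} = \sqrt{\left(-1335 - 13330 \sqrt{3}\right) - 1104} = \sqrt{-2439 - 13330 \sqrt{3}}$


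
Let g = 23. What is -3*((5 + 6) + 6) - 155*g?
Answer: -3616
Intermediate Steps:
-3*((5 + 6) + 6) - 155*g = -3*((5 + 6) + 6) - 155*23 = -3*(11 + 6) - 3565 = -3*17 - 3565 = -51 - 3565 = -3616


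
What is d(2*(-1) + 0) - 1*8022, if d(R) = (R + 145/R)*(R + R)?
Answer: -7724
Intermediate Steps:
d(R) = 2*R*(R + 145/R) (d(R) = (R + 145/R)*(2*R) = 2*R*(R + 145/R))
d(2*(-1) + 0) - 1*8022 = (290 + 2*(2*(-1) + 0)²) - 1*8022 = (290 + 2*(-2 + 0)²) - 8022 = (290 + 2*(-2)²) - 8022 = (290 + 2*4) - 8022 = (290 + 8) - 8022 = 298 - 8022 = -7724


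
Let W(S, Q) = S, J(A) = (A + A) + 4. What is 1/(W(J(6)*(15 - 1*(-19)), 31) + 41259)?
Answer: 1/41803 ≈ 2.3922e-5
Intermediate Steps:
J(A) = 4 + 2*A (J(A) = 2*A + 4 = 4 + 2*A)
1/(W(J(6)*(15 - 1*(-19)), 31) + 41259) = 1/((4 + 2*6)*(15 - 1*(-19)) + 41259) = 1/((4 + 12)*(15 + 19) + 41259) = 1/(16*34 + 41259) = 1/(544 + 41259) = 1/41803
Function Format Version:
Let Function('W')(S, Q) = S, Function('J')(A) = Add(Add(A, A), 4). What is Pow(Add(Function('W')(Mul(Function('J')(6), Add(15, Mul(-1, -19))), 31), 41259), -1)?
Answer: Rational(1, 41803) ≈ 2.3922e-5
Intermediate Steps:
Function('J')(A) = Add(4, Mul(2, A)) (Function('J')(A) = Add(Mul(2, A), 4) = Add(4, Mul(2, A)))
Pow(Add(Function('W')(Mul(Function('J')(6), Add(15, Mul(-1, -19))), 31), 41259), -1) = Pow(Add(Mul(Add(4, Mul(2, 6)), Add(15, Mul(-1, -19))), 41259), -1) = Pow(Add(Mul(Add(4, 12), Add(15, 19)), 41259), -1) = Pow(Add(Mul(16, 34), 41259), -1) = Pow(Add(544, 41259), -1) = Pow(41803, -1) = Rational(1, 41803)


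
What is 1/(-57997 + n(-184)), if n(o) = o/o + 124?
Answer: -1/57872 ≈ -1.7280e-5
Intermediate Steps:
n(o) = 125 (n(o) = 1 + 124 = 125)
1/(-57997 + n(-184)) = 1/(-57997 + 125) = 1/(-57872) = -1/57872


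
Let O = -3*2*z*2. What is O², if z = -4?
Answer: 2304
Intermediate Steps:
O = 48 (O = -3*2*(-4)*2 = -(-24)*2 = -3*(-16) = 48)
O² = 48² = 2304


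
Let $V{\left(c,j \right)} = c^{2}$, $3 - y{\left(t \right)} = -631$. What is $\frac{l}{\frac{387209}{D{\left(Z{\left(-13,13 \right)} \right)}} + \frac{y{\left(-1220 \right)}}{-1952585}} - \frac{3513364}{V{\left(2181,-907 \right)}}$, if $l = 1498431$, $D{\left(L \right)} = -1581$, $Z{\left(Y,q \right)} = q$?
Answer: $- \frac{1294474214171773139903}{211552604963884827} \approx -6118.9$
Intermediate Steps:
$y{\left(t \right)} = 634$ ($y{\left(t \right)} = 3 - -631 = 3 + 631 = 634$)
$\frac{l}{\frac{387209}{D{\left(Z{\left(-13,13 \right)} \right)}} + \frac{y{\left(-1220 \right)}}{-1952585}} - \frac{3513364}{V{\left(2181,-907 \right)}} = \frac{1498431}{\frac{387209}{-1581} + \frac{634}{-1952585}} - \frac{3513364}{2181^{2}} = \frac{1498431}{387209 \left(- \frac{1}{1581}\right) + 634 \left(- \frac{1}{1952585}\right)} - \frac{3513364}{4756761} = \frac{1498431}{- \frac{22777}{93} - \frac{634}{1952585}} - \frac{3513364}{4756761} = \frac{1498431}{- \frac{44474087507}{181590405}} - \frac{3513364}{4756761} = 1498431 \left(- \frac{181590405}{44474087507}\right) - \frac{3513364}{4756761} = - \frac{272100692154555}{44474087507} - \frac{3513364}{4756761} = - \frac{1294474214171773139903}{211552604963884827}$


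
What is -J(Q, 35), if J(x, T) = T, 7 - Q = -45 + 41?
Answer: -35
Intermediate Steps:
Q = 11 (Q = 7 - (-45 + 41) = 7 - 1*(-4) = 7 + 4 = 11)
-J(Q, 35) = -1*35 = -35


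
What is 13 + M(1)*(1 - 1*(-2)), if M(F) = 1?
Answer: 16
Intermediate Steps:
13 + M(1)*(1 - 1*(-2)) = 13 + 1*(1 - 1*(-2)) = 13 + 1*(1 + 2) = 13 + 1*3 = 13 + 3 = 16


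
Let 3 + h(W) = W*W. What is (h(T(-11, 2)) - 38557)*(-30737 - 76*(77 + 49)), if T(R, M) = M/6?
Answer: 13990183207/9 ≈ 1.5545e+9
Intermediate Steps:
T(R, M) = M/6 (T(R, M) = M*(⅙) = M/6)
h(W) = -3 + W² (h(W) = -3 + W*W = -3 + W²)
(h(T(-11, 2)) - 38557)*(-30737 - 76*(77 + 49)) = ((-3 + ((⅙)*2)²) - 38557)*(-30737 - 76*(77 + 49)) = ((-3 + (⅓)²) - 38557)*(-30737 - 76*126) = ((-3 + ⅑) - 38557)*(-30737 - 9576) = (-26/9 - 38557)*(-40313) = -347039/9*(-40313) = 13990183207/9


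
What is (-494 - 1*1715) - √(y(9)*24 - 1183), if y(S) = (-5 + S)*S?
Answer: -2209 - I*√319 ≈ -2209.0 - 17.861*I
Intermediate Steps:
y(S) = S*(-5 + S)
(-494 - 1*1715) - √(y(9)*24 - 1183) = (-494 - 1*1715) - √((9*(-5 + 9))*24 - 1183) = (-494 - 1715) - √((9*4)*24 - 1183) = -2209 - √(36*24 - 1183) = -2209 - √(864 - 1183) = -2209 - √(-319) = -2209 - I*√319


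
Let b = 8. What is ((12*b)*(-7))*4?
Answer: -2688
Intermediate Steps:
((12*b)*(-7))*4 = ((12*8)*(-7))*4 = (96*(-7))*4 = -672*4 = -2688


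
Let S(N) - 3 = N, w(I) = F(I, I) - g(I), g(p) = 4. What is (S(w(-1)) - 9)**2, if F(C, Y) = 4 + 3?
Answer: 9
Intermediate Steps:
F(C, Y) = 7
w(I) = 3 (w(I) = 7 - 1*4 = 7 - 4 = 3)
S(N) = 3 + N
(S(w(-1)) - 9)**2 = ((3 + 3) - 9)**2 = (6 - 9)**2 = (-3)**2 = 9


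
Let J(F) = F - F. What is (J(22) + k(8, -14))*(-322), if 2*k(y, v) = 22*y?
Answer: -28336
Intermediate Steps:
J(F) = 0
k(y, v) = 11*y (k(y, v) = (22*y)/2 = 11*y)
(J(22) + k(8, -14))*(-322) = (0 + 11*8)*(-322) = (0 + 88)*(-322) = 88*(-322) = -28336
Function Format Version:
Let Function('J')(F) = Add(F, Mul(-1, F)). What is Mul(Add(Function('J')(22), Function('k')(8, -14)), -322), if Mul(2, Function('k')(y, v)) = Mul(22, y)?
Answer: -28336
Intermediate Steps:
Function('J')(F) = 0
Function('k')(y, v) = Mul(11, y) (Function('k')(y, v) = Mul(Rational(1, 2), Mul(22, y)) = Mul(11, y))
Mul(Add(Function('J')(22), Function('k')(8, -14)), -322) = Mul(Add(0, Mul(11, 8)), -322) = Mul(Add(0, 88), -322) = Mul(88, -322) = -28336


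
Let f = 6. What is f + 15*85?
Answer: 1281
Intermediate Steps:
f + 15*85 = 6 + 15*85 = 6 + 1275 = 1281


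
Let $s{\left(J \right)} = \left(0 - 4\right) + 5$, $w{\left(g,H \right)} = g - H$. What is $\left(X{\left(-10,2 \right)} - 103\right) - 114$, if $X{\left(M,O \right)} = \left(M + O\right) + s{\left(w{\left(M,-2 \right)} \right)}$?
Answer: $-224$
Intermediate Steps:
$s{\left(J \right)} = 1$ ($s{\left(J \right)} = -4 + 5 = 1$)
$X{\left(M,O \right)} = 1 + M + O$ ($X{\left(M,O \right)} = \left(M + O\right) + 1 = 1 + M + O$)
$\left(X{\left(-10,2 \right)} - 103\right) - 114 = \left(\left(1 - 10 + 2\right) - 103\right) - 114 = \left(-7 - 103\right) - 114 = -110 - 114 = -224$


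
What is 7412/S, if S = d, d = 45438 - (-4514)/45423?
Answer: 84168819/515983697 ≈ 0.16312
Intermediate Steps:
d = 2063934788/45423 (d = 45438 - (-4514)/45423 = 45438 - 1*(-4514/45423) = 45438 + 4514/45423 = 2063934788/45423 ≈ 45438.)
S = 2063934788/45423 ≈ 45438.
7412/S = 7412/(2063934788/45423) = 7412*(45423/2063934788) = 84168819/515983697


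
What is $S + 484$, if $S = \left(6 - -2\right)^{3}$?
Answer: $996$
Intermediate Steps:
$S = 512$ ($S = \left(6 + 2\right)^{3} = 8^{3} = 512$)
$S + 484 = 512 + 484 = 996$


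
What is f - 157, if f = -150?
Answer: -307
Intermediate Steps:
f - 157 = -150 - 157 = -307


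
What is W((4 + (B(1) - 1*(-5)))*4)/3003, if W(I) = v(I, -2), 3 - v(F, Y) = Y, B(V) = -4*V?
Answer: 5/3003 ≈ 0.0016650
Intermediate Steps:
v(F, Y) = 3 - Y
W(I) = 5 (W(I) = 3 - 1*(-2) = 3 + 2 = 5)
W((4 + (B(1) - 1*(-5)))*4)/3003 = 5/3003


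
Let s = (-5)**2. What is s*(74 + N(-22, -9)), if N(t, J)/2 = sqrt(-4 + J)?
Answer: 1850 + 50*I*sqrt(13) ≈ 1850.0 + 180.28*I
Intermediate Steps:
N(t, J) = 2*sqrt(-4 + J)
s = 25
s*(74 + N(-22, -9)) = 25*(74 + 2*sqrt(-4 - 9)) = 25*(74 + 2*sqrt(-13)) = 25*(74 + 2*(I*sqrt(13))) = 25*(74 + 2*I*sqrt(13)) = 1850 + 50*I*sqrt(13)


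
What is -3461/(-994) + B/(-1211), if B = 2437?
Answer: 252699/171962 ≈ 1.4695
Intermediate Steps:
-3461/(-994) + B/(-1211) = -3461/(-994) + 2437/(-1211) = -3461*(-1/994) + 2437*(-1/1211) = 3461/994 - 2437/1211 = 252699/171962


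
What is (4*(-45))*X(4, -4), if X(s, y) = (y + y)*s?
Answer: 5760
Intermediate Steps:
X(s, y) = 2*s*y (X(s, y) = (2*y)*s = 2*s*y)
(4*(-45))*X(4, -4) = (4*(-45))*(2*4*(-4)) = -180*(-32) = 5760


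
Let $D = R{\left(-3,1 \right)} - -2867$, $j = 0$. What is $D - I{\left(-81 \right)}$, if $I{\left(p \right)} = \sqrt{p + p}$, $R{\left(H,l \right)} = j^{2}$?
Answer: $2867 - 9 i \sqrt{2} \approx 2867.0 - 12.728 i$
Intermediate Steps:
$R{\left(H,l \right)} = 0$ ($R{\left(H,l \right)} = 0^{2} = 0$)
$I{\left(p \right)} = \sqrt{2} \sqrt{p}$ ($I{\left(p \right)} = \sqrt{2 p} = \sqrt{2} \sqrt{p}$)
$D = 2867$ ($D = 0 - -2867 = 0 + 2867 = 2867$)
$D - I{\left(-81 \right)} = 2867 - \sqrt{2} \sqrt{-81} = 2867 - \sqrt{2} \cdot 9 i = 2867 - 9 i \sqrt{2}$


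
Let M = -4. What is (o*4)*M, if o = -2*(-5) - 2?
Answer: -128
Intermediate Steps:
o = 8 (o = 10 - 2 = 8)
(o*4)*M = (8*4)*(-4) = 32*(-4) = -128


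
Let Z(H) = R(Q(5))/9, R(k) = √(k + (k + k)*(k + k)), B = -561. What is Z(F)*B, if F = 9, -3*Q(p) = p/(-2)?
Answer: -187*√130/18 ≈ -118.45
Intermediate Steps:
Q(p) = p/6 (Q(p) = -p/(3*(-2)) = -p*(-1)/(3*2) = -(-1)*p/6 = p/6)
R(k) = √(k + 4*k²) (R(k) = √(k + (2*k)*(2*k)) = √(k + 4*k²))
Z(H) = √130/54 (Z(H) = √(((⅙)*5)*(1 + 4*((⅙)*5)))/9 = √(5*(1 + 4*(⅚))/6)*(⅑) = √(5*(1 + 10/3)/6)*(⅑) = √((⅚)*(13/3))*(⅑) = √(65/18)*(⅑) = (√130/6)*(⅑) = √130/54)
Z(F)*B = (√130/54)*(-561) = -187*√130/18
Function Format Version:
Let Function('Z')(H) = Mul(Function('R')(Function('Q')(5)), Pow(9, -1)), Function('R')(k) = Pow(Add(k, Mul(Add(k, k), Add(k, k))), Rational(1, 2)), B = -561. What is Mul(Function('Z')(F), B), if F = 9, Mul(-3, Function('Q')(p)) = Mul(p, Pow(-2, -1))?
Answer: Mul(Rational(-187, 18), Pow(130, Rational(1, 2))) ≈ -118.45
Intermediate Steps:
Function('Q')(p) = Mul(Rational(1, 6), p) (Function('Q')(p) = Mul(Rational(-1, 3), Mul(p, Pow(-2, -1))) = Mul(Rational(-1, 3), Mul(p, Rational(-1, 2))) = Mul(Rational(-1, 3), Mul(Rational(-1, 2), p)) = Mul(Rational(1, 6), p))
Function('R')(k) = Pow(Add(k, Mul(4, Pow(k, 2))), Rational(1, 2)) (Function('R')(k) = Pow(Add(k, Mul(Mul(2, k), Mul(2, k))), Rational(1, 2)) = Pow(Add(k, Mul(4, Pow(k, 2))), Rational(1, 2)))
Function('Z')(H) = Mul(Rational(1, 54), Pow(130, Rational(1, 2))) (Function('Z')(H) = Mul(Pow(Mul(Mul(Rational(1, 6), 5), Add(1, Mul(4, Mul(Rational(1, 6), 5)))), Rational(1, 2)), Pow(9, -1)) = Mul(Pow(Mul(Rational(5, 6), Add(1, Mul(4, Rational(5, 6)))), Rational(1, 2)), Rational(1, 9)) = Mul(Pow(Mul(Rational(5, 6), Add(1, Rational(10, 3))), Rational(1, 2)), Rational(1, 9)) = Mul(Pow(Mul(Rational(5, 6), Rational(13, 3)), Rational(1, 2)), Rational(1, 9)) = Mul(Pow(Rational(65, 18), Rational(1, 2)), Rational(1, 9)) = Mul(Mul(Rational(1, 6), Pow(130, Rational(1, 2))), Rational(1, 9)) = Mul(Rational(1, 54), Pow(130, Rational(1, 2))))
Mul(Function('Z')(F), B) = Mul(Mul(Rational(1, 54), Pow(130, Rational(1, 2))), -561) = Mul(Rational(-187, 18), Pow(130, Rational(1, 2)))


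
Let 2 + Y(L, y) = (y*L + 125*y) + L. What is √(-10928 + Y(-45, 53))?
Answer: I*√6735 ≈ 82.067*I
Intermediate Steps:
Y(L, y) = -2 + L + 125*y + L*y (Y(L, y) = -2 + ((y*L + 125*y) + L) = -2 + ((L*y + 125*y) + L) = -2 + ((125*y + L*y) + L) = -2 + (L + 125*y + L*y) = -2 + L + 125*y + L*y)
√(-10928 + Y(-45, 53)) = √(-10928 + (-2 - 45 + 125*53 - 45*53)) = √(-10928 + (-2 - 45 + 6625 - 2385)) = √(-10928 + 4193) = √(-6735) = I*√6735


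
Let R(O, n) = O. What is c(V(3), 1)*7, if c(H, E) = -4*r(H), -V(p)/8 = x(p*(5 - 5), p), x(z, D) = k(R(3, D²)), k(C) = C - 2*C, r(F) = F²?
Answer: -16128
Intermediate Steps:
k(C) = -C
x(z, D) = -3 (x(z, D) = -1*3 = -3)
V(p) = 24 (V(p) = -8*(-3) = 24)
c(H, E) = -4*H²
c(V(3), 1)*7 = -4*24²*7 = -4*576*7 = -2304*7 = -16128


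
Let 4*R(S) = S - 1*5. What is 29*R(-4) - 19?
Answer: -337/4 ≈ -84.250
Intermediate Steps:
R(S) = -5/4 + S/4 (R(S) = (S - 1*5)/4 = (S - 5)/4 = (-5 + S)/4 = -5/4 + S/4)
29*R(-4) - 19 = 29*(-5/4 + (¼)*(-4)) - 19 = 29*(-5/4 - 1) - 19 = 29*(-9/4) - 19 = -261/4 - 19 = -337/4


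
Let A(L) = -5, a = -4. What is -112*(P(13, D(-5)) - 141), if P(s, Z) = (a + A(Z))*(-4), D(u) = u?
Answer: 11760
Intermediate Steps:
P(s, Z) = 36 (P(s, Z) = (-4 - 5)*(-4) = -9*(-4) = 36)
-112*(P(13, D(-5)) - 141) = -112*(36 - 141) = -112*(-105) = 11760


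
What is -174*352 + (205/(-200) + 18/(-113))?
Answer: -276846313/4520 ≈ -61249.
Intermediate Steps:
-174*352 + (205/(-200) + 18/(-113)) = -61248 + (205*(-1/200) + 18*(-1/113)) = -61248 + (-41/40 - 18/113) = -61248 - 5353/4520 = -276846313/4520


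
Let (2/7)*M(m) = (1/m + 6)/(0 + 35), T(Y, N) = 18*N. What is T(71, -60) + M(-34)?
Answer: -366997/340 ≈ -1079.4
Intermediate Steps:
M(m) = ⅗ + 1/(10*m) (M(m) = 7*((1/m + 6)/(0 + 35))/2 = 7*((6 + 1/m)/35)/2 = 7*((6 + 1/m)*(1/35))/2 = 7*(6/35 + 1/(35*m))/2 = ⅗ + 1/(10*m))
T(71, -60) + M(-34) = 18*(-60) + (⅒)*(1 + 6*(-34))/(-34) = -1080 + (⅒)*(-1/34)*(1 - 204) = -1080 + (⅒)*(-1/34)*(-203) = -1080 + 203/340 = -366997/340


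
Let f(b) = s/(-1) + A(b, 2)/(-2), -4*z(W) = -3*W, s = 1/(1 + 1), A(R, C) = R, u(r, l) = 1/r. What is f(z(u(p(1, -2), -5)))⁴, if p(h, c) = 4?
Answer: 130321/1048576 ≈ 0.12428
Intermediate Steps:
s = ½ (s = 1/2 = ½ ≈ 0.50000)
z(W) = 3*W/4 (z(W) = -(-3)*W/4 = 3*W/4)
f(b) = -½ - b/2 (f(b) = (½)/(-1) + b/(-2) = (½)*(-1) + b*(-½) = -½ - b/2)
f(z(u(p(1, -2), -5)))⁴ = (-½ - 3/(8*4))⁴ = (-½ - ½*3/16)⁴ = (-½ - 3/32)⁴ = (-19/32)⁴ = 130321/1048576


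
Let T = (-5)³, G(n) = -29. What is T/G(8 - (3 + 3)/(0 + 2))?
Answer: 125/29 ≈ 4.3103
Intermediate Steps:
T = -125
T/G(8 - (3 + 3)/(0 + 2)) = -125/(-29) = -125*(-1/29) = 125/29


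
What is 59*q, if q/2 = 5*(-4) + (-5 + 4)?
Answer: -2478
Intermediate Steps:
q = -42 (q = 2*(5*(-4) + (-5 + 4)) = 2*(-20 - 1) = 2*(-21) = -42)
59*q = 59*(-42) = -2478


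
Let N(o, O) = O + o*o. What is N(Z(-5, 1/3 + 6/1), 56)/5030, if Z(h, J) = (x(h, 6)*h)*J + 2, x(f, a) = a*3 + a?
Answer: 57462/503 ≈ 114.24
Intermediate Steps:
x(f, a) = 4*a (x(f, a) = 3*a + a = 4*a)
Z(h, J) = 2 + 24*J*h (Z(h, J) = ((4*6)*h)*J + 2 = (24*h)*J + 2 = 24*J*h + 2 = 2 + 24*J*h)
N(o, O) = O + o²
N(Z(-5, 1/3 + 6/1), 56)/5030 = (56 + (2 + 24*(1/3 + 6/1)*(-5))²)/5030 = (56 + (2 + 24*(1*(⅓) + 6*1)*(-5))²)*(1/5030) = (56 + (2 + 24*(⅓ + 6)*(-5))²)*(1/5030) = (56 + (2 + 24*(19/3)*(-5))²)*(1/5030) = (56 + (2 - 760)²)*(1/5030) = (56 + (-758)²)*(1/5030) = (56 + 574564)*(1/5030) = 574620*(1/5030) = 57462/503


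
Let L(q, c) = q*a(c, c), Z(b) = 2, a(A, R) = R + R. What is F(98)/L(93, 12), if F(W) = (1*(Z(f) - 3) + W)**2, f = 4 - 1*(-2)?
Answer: 9409/2232 ≈ 4.2155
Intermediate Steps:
a(A, R) = 2*R
f = 6 (f = 4 + 2 = 6)
L(q, c) = 2*c*q (L(q, c) = q*(2*c) = 2*c*q)
F(W) = (-1 + W)**2 (F(W) = (1*(2 - 3) + W)**2 = (1*(-1) + W)**2 = (-1 + W)**2)
F(98)/L(93, 12) = (-1 + 98)**2/((2*12*93)) = 97**2/2232 = 9409*(1/2232) = 9409/2232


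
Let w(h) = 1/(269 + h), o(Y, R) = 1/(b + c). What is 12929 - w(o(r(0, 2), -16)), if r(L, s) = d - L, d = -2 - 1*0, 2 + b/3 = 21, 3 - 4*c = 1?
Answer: 399984358/30937 ≈ 12929.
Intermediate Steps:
c = ½ (c = ¾ - ¼*1 = ¾ - ¼ = ½ ≈ 0.50000)
b = 57 (b = -6 + 3*21 = -6 + 63 = 57)
d = -2 (d = -2 + 0 = -2)
r(L, s) = -2 - L
o(Y, R) = 2/115 (o(Y, R) = 1/(57 + ½) = 1/(115/2) = 2/115)
12929 - w(o(r(0, 2), -16)) = 12929 - 1/(269 + 2/115) = 12929 - 1/30937/115 = 12929 - 1*115/30937 = 12929 - 115/30937 = 399984358/30937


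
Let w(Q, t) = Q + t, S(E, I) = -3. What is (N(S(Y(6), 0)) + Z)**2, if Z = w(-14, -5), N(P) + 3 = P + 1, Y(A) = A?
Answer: 576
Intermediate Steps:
N(P) = -2 + P (N(P) = -3 + (P + 1) = -3 + (1 + P) = -2 + P)
Z = -19 (Z = -14 - 5 = -19)
(N(S(Y(6), 0)) + Z)**2 = ((-2 - 3) - 19)**2 = (-5 - 19)**2 = (-24)**2 = 576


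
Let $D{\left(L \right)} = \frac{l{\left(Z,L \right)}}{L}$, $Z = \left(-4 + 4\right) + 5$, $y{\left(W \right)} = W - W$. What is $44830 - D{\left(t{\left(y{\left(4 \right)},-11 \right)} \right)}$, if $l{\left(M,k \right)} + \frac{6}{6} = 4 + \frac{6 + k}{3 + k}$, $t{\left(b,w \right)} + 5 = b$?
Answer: $\frac{89661}{2} \approx 44831.0$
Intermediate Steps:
$y{\left(W \right)} = 0$
$Z = 5$ ($Z = 0 + 5 = 5$)
$t{\left(b,w \right)} = -5 + b$
$l{\left(M,k \right)} = 3 + \frac{6 + k}{3 + k}$ ($l{\left(M,k \right)} = -1 + \left(4 + \frac{6 + k}{3 + k}\right) = 3 + \frac{6 + k}{3 + k}$)
$D{\left(L \right)} = \frac{15 + 4 L}{L \left(3 + L\right)}$ ($D{\left(L \right)} = \frac{\frac{1}{3 + L} \left(15 + 4 L\right)}{L} = \frac{15 + 4 L}{L \left(3 + L\right)}$)
$44830 - D{\left(t{\left(y{\left(4 \right)},-11 \right)} \right)} = 44830 - \frac{15 + 4 \left(-5 + 0\right)}{\left(-5 + 0\right) \left(3 + \left(-5 + 0\right)\right)} = 44830 - \frac{15 + 4 \left(-5\right)}{\left(-5\right) \left(3 - 5\right)} = 44830 - - \frac{15 - 20}{5 \left(-2\right)} = 44830 - \left(- \frac{1}{5}\right) \left(- \frac{1}{2}\right) \left(-5\right) = 44830 - - \frac{1}{2} = 44830 + \frac{1}{2} = \frac{89661}{2}$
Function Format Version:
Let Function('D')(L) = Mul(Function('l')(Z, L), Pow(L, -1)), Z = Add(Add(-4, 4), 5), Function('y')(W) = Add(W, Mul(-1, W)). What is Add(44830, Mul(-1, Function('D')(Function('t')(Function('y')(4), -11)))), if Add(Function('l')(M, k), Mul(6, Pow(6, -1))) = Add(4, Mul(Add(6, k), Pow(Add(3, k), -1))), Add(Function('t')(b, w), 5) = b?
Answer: Rational(89661, 2) ≈ 44831.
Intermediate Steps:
Function('y')(W) = 0
Z = 5 (Z = Add(0, 5) = 5)
Function('t')(b, w) = Add(-5, b)
Function('l')(M, k) = Add(3, Mul(Pow(Add(3, k), -1), Add(6, k))) (Function('l')(M, k) = Add(-1, Add(4, Mul(Add(6, k), Pow(Add(3, k), -1)))) = Add(-1, Add(4, Mul(Pow(Add(3, k), -1), Add(6, k)))) = Add(3, Mul(Pow(Add(3, k), -1), Add(6, k))))
Function('D')(L) = Mul(Pow(L, -1), Pow(Add(3, L), -1), Add(15, Mul(4, L))) (Function('D')(L) = Mul(Mul(Pow(Add(3, L), -1), Add(15, Mul(4, L))), Pow(L, -1)) = Mul(Pow(L, -1), Pow(Add(3, L), -1), Add(15, Mul(4, L))))
Add(44830, Mul(-1, Function('D')(Function('t')(Function('y')(4), -11)))) = Add(44830, Mul(-1, Mul(Pow(Add(-5, 0), -1), Pow(Add(3, Add(-5, 0)), -1), Add(15, Mul(4, Add(-5, 0)))))) = Add(44830, Mul(-1, Mul(Pow(-5, -1), Pow(Add(3, -5), -1), Add(15, Mul(4, -5))))) = Add(44830, Mul(-1, Mul(Rational(-1, 5), Pow(-2, -1), Add(15, -20)))) = Add(44830, Mul(-1, Mul(Rational(-1, 5), Rational(-1, 2), -5))) = Add(44830, Mul(-1, Rational(-1, 2))) = Add(44830, Rational(1, 2)) = Rational(89661, 2)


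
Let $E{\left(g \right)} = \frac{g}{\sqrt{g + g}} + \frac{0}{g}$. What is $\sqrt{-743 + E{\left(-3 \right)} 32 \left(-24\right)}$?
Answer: $\sqrt{-743 - 384 i \sqrt{6}} \approx 15.094 - 31.158 i$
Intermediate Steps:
$E{\left(g \right)} = \frac{\sqrt{2} \sqrt{g}}{2}$ ($E{\left(g \right)} = \frac{g}{\sqrt{2 g}} + 0 = \frac{g}{\sqrt{2} \sqrt{g}} + 0 = g \frac{\sqrt{2}}{2 \sqrt{g}} + 0 = \frac{\sqrt{2} \sqrt{g}}{2} + 0 = \frac{\sqrt{2} \sqrt{g}}{2}$)
$\sqrt{-743 + E{\left(-3 \right)} 32 \left(-24\right)} = \sqrt{-743 + \frac{\sqrt{2} \sqrt{-3}}{2} \cdot 32 \left(-24\right)} = \sqrt{-743 + \frac{\sqrt{2} i \sqrt{3}}{2} \cdot 32 \left(-24\right)} = \sqrt{-743 + \frac{i \sqrt{6}}{2} \cdot 32 \left(-24\right)} = \sqrt{-743 + 16 i \sqrt{6} \left(-24\right)} = \sqrt{-743 - 384 i \sqrt{6}}$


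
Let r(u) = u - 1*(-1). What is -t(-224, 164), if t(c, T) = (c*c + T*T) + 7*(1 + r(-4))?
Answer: -77058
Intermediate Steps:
r(u) = 1 + u (r(u) = u + 1 = 1 + u)
t(c, T) = -14 + T² + c² (t(c, T) = (c*c + T*T) + 7*(1 + (1 - 4)) = (c² + T²) + 7*(1 - 3) = (T² + c²) + 7*(-2) = (T² + c²) - 14 = -14 + T² + c²)
-t(-224, 164) = -(-14 + 164² + (-224)²) = -(-14 + 26896 + 50176) = -1*77058 = -77058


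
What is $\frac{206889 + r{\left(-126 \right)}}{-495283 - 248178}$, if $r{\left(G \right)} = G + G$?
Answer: $- \frac{206637}{743461} \approx -0.27794$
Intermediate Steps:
$r{\left(G \right)} = 2 G$
$\frac{206889 + r{\left(-126 \right)}}{-495283 - 248178} = \frac{206889 + 2 \left(-126\right)}{-495283 - 248178} = \frac{206889 - 252}{-743461} = 206637 \left(- \frac{1}{743461}\right) = - \frac{206637}{743461}$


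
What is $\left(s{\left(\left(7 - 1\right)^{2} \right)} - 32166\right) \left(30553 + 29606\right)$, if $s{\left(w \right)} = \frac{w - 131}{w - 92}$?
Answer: $- \frac{108358450959}{56} \approx -1.935 \cdot 10^{9}$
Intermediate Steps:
$s{\left(w \right)} = \frac{-131 + w}{-92 + w}$
$\left(s{\left(\left(7 - 1\right)^{2} \right)} - 32166\right) \left(30553 + 29606\right) = \left(\frac{-131 + \left(7 - 1\right)^{2}}{-92 + \left(7 - 1\right)^{2}} - 32166\right) \left(30553 + 29606\right) = \left(\frac{-131 + 6^{2}}{-92 + 6^{2}} - 32166\right) 60159 = \left(\frac{-131 + 36}{-92 + 36} - 32166\right) 60159 = \left(\frac{1}{-56} \left(-95\right) - 32166\right) 60159 = \left(\left(- \frac{1}{56}\right) \left(-95\right) - 32166\right) 60159 = \left(\frac{95}{56} - 32166\right) 60159 = \left(- \frac{1801201}{56}\right) 60159 = - \frac{108358450959}{56}$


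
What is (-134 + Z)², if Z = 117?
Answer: 289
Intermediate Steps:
(-134 + Z)² = (-134 + 117)² = (-17)² = 289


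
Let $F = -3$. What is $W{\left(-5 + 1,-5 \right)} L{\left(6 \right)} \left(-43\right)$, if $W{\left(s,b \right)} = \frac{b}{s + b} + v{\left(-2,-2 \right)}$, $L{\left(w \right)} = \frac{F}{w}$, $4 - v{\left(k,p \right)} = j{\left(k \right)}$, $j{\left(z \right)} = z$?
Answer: $\frac{2537}{18} \approx 140.94$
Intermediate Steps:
$v{\left(k,p \right)} = 4 - k$
$L{\left(w \right)} = - \frac{3}{w}$
$W{\left(s,b \right)} = 6 + \frac{b}{b + s}$ ($W{\left(s,b \right)} = \frac{b}{s + b} + \left(4 - -2\right) = \frac{b}{b + s} + \left(4 + 2\right) = \frac{b}{b + s} + 6 = 6 + \frac{b}{b + s}$)
$W{\left(-5 + 1,-5 \right)} L{\left(6 \right)} \left(-43\right) = \frac{6 \left(-5 + 1\right) + 7 \left(-5\right)}{-5 + \left(-5 + 1\right)} \left(- \frac{3}{6}\right) \left(-43\right) = \frac{6 \left(-4\right) - 35}{-5 - 4} \left(\left(-3\right) \frac{1}{6}\right) \left(-43\right) = \frac{-24 - 35}{-9} \left(- \frac{1}{2}\right) \left(-43\right) = \left(- \frac{1}{9}\right) \left(-59\right) \left(- \frac{1}{2}\right) \left(-43\right) = \frac{59}{9} \left(- \frac{1}{2}\right) \left(-43\right) = \left(- \frac{59}{18}\right) \left(-43\right) = \frac{2537}{18}$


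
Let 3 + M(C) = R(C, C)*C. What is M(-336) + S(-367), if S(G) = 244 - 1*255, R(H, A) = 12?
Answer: -4046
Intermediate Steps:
S(G) = -11 (S(G) = 244 - 255 = -11)
M(C) = -3 + 12*C
M(-336) + S(-367) = (-3 + 12*(-336)) - 11 = (-3 - 4032) - 11 = -4035 - 11 = -4046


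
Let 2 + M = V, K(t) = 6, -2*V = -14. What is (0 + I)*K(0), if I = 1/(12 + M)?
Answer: 6/17 ≈ 0.35294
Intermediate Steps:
V = 7 (V = -½*(-14) = 7)
M = 5 (M = -2 + 7 = 5)
I = 1/17 (I = 1/(12 + 5) = 1/17 ≈ 0.058824)
(0 + I)*K(0) = (0 + 1/17)*6 = (1/17)*6 = 6/17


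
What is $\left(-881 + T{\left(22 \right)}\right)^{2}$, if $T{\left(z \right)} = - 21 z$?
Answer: $1803649$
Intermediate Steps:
$\left(-881 + T{\left(22 \right)}\right)^{2} = \left(-881 - 462\right)^{2} = \left(-1343\right)^{2} = 1803649$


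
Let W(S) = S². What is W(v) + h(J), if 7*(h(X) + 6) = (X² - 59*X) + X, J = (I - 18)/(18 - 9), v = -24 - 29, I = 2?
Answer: 1597909/567 ≈ 2818.2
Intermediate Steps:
v = -53
J = -16/9 (J = (2 - 18)/(18 - 9) = -16/9 ≈ -1.7778)
h(X) = -6 - 58*X/7 + X²/7 (h(X) = -6 + ((X² - 59*X) + X)/7 = -6 + (X² - 58*X)/7 = -6 + (-58*X/7 + X²/7) = -6 - 58*X/7 + X²/7)
W(v) + h(J) = (-53)² + (-6 - 58/7*(-16/9) + (-16/9)²/7) = 2809 + (-6 + 928/63 + (⅐)*(256/81)) = 2809 + (-6 + 928/63 + 256/567) = 2809 + 5206/567 = 1597909/567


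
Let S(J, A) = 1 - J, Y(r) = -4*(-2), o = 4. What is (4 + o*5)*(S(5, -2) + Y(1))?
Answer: 96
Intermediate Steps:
Y(r) = 8
(4 + o*5)*(S(5, -2) + Y(1)) = (4 + 4*5)*((1 - 1*5) + 8) = (4 + 20)*((1 - 5) + 8) = 24*(-4 + 8) = 24*4 = 96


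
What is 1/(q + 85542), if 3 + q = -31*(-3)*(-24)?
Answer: 1/83307 ≈ 1.2004e-5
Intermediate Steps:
q = -2235 (q = -3 - 31*(-3)*(-24) = -3 + 93*(-24) = -3 - 2232 = -2235)
1/(q + 85542) = 1/(-2235 + 85542) = 1/83307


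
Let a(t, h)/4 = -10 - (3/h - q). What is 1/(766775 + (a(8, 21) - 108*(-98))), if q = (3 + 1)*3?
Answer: 7/5441565 ≈ 1.2864e-6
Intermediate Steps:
q = 12 (q = 4*3 = 12)
a(t, h) = 8 - 12/h (a(t, h) = 4*(-10 - (3/h - 1*12)) = 4*(-10 - (3/h - 12)) = 4*(-10 - (-12 + 3/h)) = 4*(-10 + (12 - 3/h)) = 4*(2 - 3/h) = 8 - 12/h)
1/(766775 + (a(8, 21) - 108*(-98))) = 1/(766775 + ((8 - 12/21) - 108*(-98))) = 1/(766775 + ((8 - 12*1/21) + 10584)) = 1/(766775 + ((8 - 4/7) + 10584)) = 1/(766775 + (52/7 + 10584)) = 1/(766775 + 74140/7) = 1/(5441565/7) = 7/5441565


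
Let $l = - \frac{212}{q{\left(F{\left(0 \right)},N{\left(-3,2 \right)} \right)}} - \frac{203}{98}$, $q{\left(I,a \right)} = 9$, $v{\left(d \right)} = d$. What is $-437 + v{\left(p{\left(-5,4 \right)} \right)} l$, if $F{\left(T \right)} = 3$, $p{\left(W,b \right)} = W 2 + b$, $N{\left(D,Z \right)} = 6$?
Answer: $- \frac{5948}{21} \approx -283.24$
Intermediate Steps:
$p{\left(W,b \right)} = b + 2 W$ ($p{\left(W,b \right)} = 2 W + b = b + 2 W$)
$l = - \frac{3229}{126}$ ($l = - \frac{212}{9} - \frac{203}{98} = \left(-212\right) \frac{1}{9} - \frac{29}{14} = - \frac{212}{9} - \frac{29}{14} = - \frac{3229}{126} \approx -25.627$)
$-437 + v{\left(p{\left(-5,4 \right)} \right)} l = -437 + \left(4 + 2 \left(-5\right)\right) \left(- \frac{3229}{126}\right) = -437 + \left(4 - 10\right) \left(- \frac{3229}{126}\right) = -437 - - \frac{3229}{21} = -437 + \frac{3229}{21} = - \frac{5948}{21}$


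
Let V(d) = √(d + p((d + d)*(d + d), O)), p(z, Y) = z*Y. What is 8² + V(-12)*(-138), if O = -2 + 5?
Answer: 64 - 276*√429 ≈ -5652.6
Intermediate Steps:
O = 3
p(z, Y) = Y*z
V(d) = √(d + 12*d²) (V(d) = √(d + 3*((d + d)*(d + d))) = √(d + 3*((2*d)*(2*d))) = √(d + 3*(4*d²)) = √(d + 12*d²))
8² + V(-12)*(-138) = 8² + √(-12*(1 + 12*(-12)))*(-138) = 64 + √(-12*(1 - 144))*(-138) = 64 + √(-12*(-143))*(-138) = 64 + √1716*(-138) = 64 + (2*√429)*(-138) = 64 - 276*√429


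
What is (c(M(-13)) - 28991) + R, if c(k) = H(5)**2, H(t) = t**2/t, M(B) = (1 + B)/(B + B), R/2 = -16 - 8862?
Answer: -46722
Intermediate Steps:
R = -17756 (R = 2*(-16 - 8862) = 2*(-8878) = -17756)
M(B) = (1 + B)/(2*B) (M(B) = (1 + B)/((2*B)) = (1 + B)*(1/(2*B)) = (1 + B)/(2*B))
H(t) = t
c(k) = 25 (c(k) = 5**2 = 25)
(c(M(-13)) - 28991) + R = (25 - 28991) - 17756 = -28966 - 17756 = -46722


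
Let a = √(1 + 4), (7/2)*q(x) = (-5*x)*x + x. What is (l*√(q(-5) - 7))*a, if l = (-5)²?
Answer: 25*I*√10815/7 ≈ 371.41*I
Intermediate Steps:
q(x) = -10*x²/7 + 2*x/7 (q(x) = 2*((-5*x)*x + x)/7 = 2*(-5*x² + x)/7 = 2*(x - 5*x²)/7 = -10*x²/7 + 2*x/7)
a = √5 ≈ 2.2361
l = 25
(l*√(q(-5) - 7))*a = (25*√((2/7)*(-5)*(1 - 5*(-5)) - 7))*√5 = (25*√((2/7)*(-5)*(1 + 25) - 7))*√5 = (25*√((2/7)*(-5)*26 - 7))*√5 = (25*√(-260/7 - 7))*√5 = (25*√(-309/7))*√5 = (25*(I*√2163/7))*√5 = (25*I*√2163/7)*√5 = 25*I*√10815/7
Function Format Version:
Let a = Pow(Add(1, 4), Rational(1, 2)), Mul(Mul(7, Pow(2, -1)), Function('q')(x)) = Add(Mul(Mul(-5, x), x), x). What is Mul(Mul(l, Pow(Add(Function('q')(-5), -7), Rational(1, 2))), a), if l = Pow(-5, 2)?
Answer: Mul(Rational(25, 7), I, Pow(10815, Rational(1, 2))) ≈ Mul(371.41, I)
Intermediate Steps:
Function('q')(x) = Add(Mul(Rational(-10, 7), Pow(x, 2)), Mul(Rational(2, 7), x)) (Function('q')(x) = Mul(Rational(2, 7), Add(Mul(Mul(-5, x), x), x)) = Mul(Rational(2, 7), Add(Mul(-5, Pow(x, 2)), x)) = Mul(Rational(2, 7), Add(x, Mul(-5, Pow(x, 2)))) = Add(Mul(Rational(-10, 7), Pow(x, 2)), Mul(Rational(2, 7), x)))
a = Pow(5, Rational(1, 2)) ≈ 2.2361
l = 25
Mul(Mul(l, Pow(Add(Function('q')(-5), -7), Rational(1, 2))), a) = Mul(Mul(25, Pow(Add(Mul(Rational(2, 7), -5, Add(1, Mul(-5, -5))), -7), Rational(1, 2))), Pow(5, Rational(1, 2))) = Mul(Mul(25, Pow(Add(Mul(Rational(2, 7), -5, Add(1, 25)), -7), Rational(1, 2))), Pow(5, Rational(1, 2))) = Mul(Mul(25, Pow(Add(Mul(Rational(2, 7), -5, 26), -7), Rational(1, 2))), Pow(5, Rational(1, 2))) = Mul(Mul(25, Pow(Add(Rational(-260, 7), -7), Rational(1, 2))), Pow(5, Rational(1, 2))) = Mul(Mul(25, Pow(Rational(-309, 7), Rational(1, 2))), Pow(5, Rational(1, 2))) = Mul(Mul(25, Mul(Rational(1, 7), I, Pow(2163, Rational(1, 2)))), Pow(5, Rational(1, 2))) = Mul(Mul(Rational(25, 7), I, Pow(2163, Rational(1, 2))), Pow(5, Rational(1, 2))) = Mul(Rational(25, 7), I, Pow(10815, Rational(1, 2)))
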